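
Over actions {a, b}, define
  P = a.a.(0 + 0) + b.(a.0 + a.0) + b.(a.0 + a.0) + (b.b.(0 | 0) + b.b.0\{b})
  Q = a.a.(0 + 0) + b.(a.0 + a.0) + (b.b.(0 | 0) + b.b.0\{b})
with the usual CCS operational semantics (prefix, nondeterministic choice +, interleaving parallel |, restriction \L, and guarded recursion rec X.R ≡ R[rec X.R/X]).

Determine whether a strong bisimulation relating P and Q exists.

YES

Reachable graph of P (9 states):
  u0 = a.a.(0 + 0) + b.(a.0 + a.0) + b.(a.0 + a.0) + (b.b.(0 | 0) + b.b.0\{b}) :: -a-> u1, -b-> u2, -b-> u3, -b-> u4
  u1 = a.(0 + 0) :: -a-> u5
  u2 = a.0 + a.0 :: -a-> u6
  u3 = b.(0 | 0) :: -b-> u7
  u4 = b.0\{b} :: -b-> u8
  u5 = 0 + 0 :: stopped
  u6 = 0 :: stopped
  u7 = 0 | 0 :: stopped
  u8 = 0\{b} :: stopped
Reachable graph of Q (9 states):
  v0 = a.a.(0 + 0) + b.(a.0 + a.0) + (b.b.(0 | 0) + b.b.0\{b}) :: -a-> v1, -b-> v2, -b-> v3, -b-> v4
  v1 = a.(0 + 0) :: -a-> v5
  v2 = a.0 + a.0 :: -a-> v6
  v3 = b.(0 | 0) :: -b-> v7
  v4 = b.0\{b} :: -b-> v8
  v5 = 0 + 0 :: stopped
  v6 = 0 :: stopped
  v7 = 0 | 0 :: stopped
  v8 = 0\{b} :: stopped
Coarsest stable partition (strong bisimilarity classes):
  B0 = {u0, v0}
  B1 = {u3, u4, v3, v4}
  B2 = {u5, u6, u7, u8, v5, v6, v7, v8}
  B3 = {u1, u2, v1, v2}
u0 ∈ B0, v0 ∈ B0 → same block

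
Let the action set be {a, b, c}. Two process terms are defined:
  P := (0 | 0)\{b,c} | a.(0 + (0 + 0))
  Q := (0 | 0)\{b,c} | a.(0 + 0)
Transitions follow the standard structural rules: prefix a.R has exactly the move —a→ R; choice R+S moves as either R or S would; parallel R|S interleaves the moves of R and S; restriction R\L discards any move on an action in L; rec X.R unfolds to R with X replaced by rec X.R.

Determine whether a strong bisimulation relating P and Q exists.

P ~ Q

LTS(P): 2 reachable states
  m0 = (0 | 0)\{b,c} | a.(0 + (0 + 0)) has moves -a-> m1
  m1 = (0 | 0)\{b,c} | (0 + (0 + 0)) has moves ·
LTS(Q): 2 reachable states
  n0 = (0 | 0)\{b,c} | a.(0 + 0) has moves -a-> n1
  n1 = (0 | 0)\{b,c} | (0 + 0) has moves ·
Partition-refinement fixed point:
  B0 = {m0, n0}
  B1 = {m1, n1}
m0 ∈ B0, n0 ∈ B0 → same block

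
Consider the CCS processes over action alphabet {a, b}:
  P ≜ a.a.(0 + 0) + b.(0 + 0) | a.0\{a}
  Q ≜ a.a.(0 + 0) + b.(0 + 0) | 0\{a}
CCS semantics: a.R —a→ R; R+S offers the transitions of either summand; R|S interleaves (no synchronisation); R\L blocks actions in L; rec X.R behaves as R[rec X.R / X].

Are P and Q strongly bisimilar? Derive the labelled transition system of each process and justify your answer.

NO

Reachable graph of P (6 states):
  m0 = a.a.(0 + 0) + b.(0 + 0) | a.0\{a} → —a→ m1, —a→ m2, —b→ m3
  m1 = a.(0 + 0) → —a→ m4
  m2 = b.(0 + 0) | 0\{a} → —b→ m5
  m3 = (0 + 0) | a.0\{a} → —a→ m5
  m4 = 0 + 0 → deadlocked
  m5 = (0 + 0) | 0\{a} → deadlocked
Reachable graph of Q (4 states):
  n0 = a.a.(0 + 0) + b.(0 + 0) | 0\{a} → —a→ n1, —b→ n2
  n1 = a.(0 + 0) → —a→ n3
  n2 = (0 + 0) | 0\{a} → deadlocked
  n3 = 0 + 0 → deadlocked
Partition-refinement fixed point:
  B0 = {m0}
  B1 = {m1, m3, n1}
  B2 = {m4, m5, n2, n3}
  B3 = {m2}
  B4 = {n0}
m0 ∈ B0, n0 ∈ B4 → different blocks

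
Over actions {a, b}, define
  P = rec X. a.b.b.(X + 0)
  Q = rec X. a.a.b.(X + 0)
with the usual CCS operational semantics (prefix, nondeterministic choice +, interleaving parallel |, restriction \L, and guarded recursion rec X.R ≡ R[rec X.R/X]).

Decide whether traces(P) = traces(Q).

P's transition system — 4 states:
  s0 = rec X. a.b.b.(X + 0) :: ··a··> s1
  s1 = b.b.((rec X. a.b.b.(X + 0)) + 0) :: ··b··> s2
  s2 = b.((rec X. a.b.b.(X + 0)) + 0) :: ··b··> s3
  s3 = (rec X. a.b.b.(X + 0)) + 0 :: ··a··> s1
Q's transition system — 4 states:
  t0 = rec X. a.a.b.(X + 0) :: ··a··> t1
  t1 = a.b.((rec X. a.a.b.(X + 0)) + 0) :: ··a··> t2
  t2 = b.((rec X. a.a.b.(X + 0)) + 0) :: ··b··> t3
  t3 = (rec X. a.a.b.(X + 0)) + 0 :: ··a··> t1
Run σ = ⟨ab⟩ on P: start {s0}
  step 1 (a): {s1}
  step 2 (b): {s2}
  — P admits the full trace.
Run σ = ⟨ab⟩ on Q: start {t0}
  step 1 (a): {t1}
  step 2 (b): ∅  — Q cannot continue

traces(P) ≠ traces(Q) — witness ⟨ab⟩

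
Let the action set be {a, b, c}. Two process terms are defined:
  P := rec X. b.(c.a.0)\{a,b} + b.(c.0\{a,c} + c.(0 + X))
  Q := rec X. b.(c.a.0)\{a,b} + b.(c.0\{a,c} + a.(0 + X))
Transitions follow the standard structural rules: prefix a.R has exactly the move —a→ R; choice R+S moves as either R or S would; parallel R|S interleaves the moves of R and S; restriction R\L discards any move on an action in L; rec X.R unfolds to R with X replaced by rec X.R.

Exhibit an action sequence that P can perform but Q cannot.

bcb

Reachable graph of P (6 states):
  s0 = rec X. b.(c.a.0)\{a,b} + b.(c.0\{a,c} + c.(0 + X)) :: -b-> s1, -b-> s2
  s1 = (c.a.0)\{a,b} :: -c-> s3
  s2 = c.0\{a,c} + c.(0 + (rec X. b.(c.a.0)\{a,b} + b.(c.0\{a,c} + c.(0 + X)))) :: -c-> s4, -c-> s5
  s3 = (a.0)\{a,b} :: stopped
  s4 = 0 + (rec X. b.(c.a.0)\{a,b} + b.(c.0\{a,c} + c.(0 + X))) :: -b-> s1, -b-> s2
  s5 = 0\{a,c} :: stopped
Reachable graph of Q (6 states):
  t0 = rec X. b.(c.a.0)\{a,b} + b.(c.0\{a,c} + a.(0 + X)) :: -b-> t1, -b-> t2
  t1 = (c.a.0)\{a,b} :: -c-> t3
  t2 = c.0\{a,c} + a.(0 + (rec X. b.(c.a.0)\{a,b} + b.(c.0\{a,c} + a.(0 + X)))) :: -a-> t4, -c-> t5
  t3 = (a.0)\{a,b} :: stopped
  t4 = 0 + (rec X. b.(c.a.0)\{a,b} + b.(c.0\{a,c} + a.(0 + X))) :: -b-> t1, -b-> t2
  t5 = 0\{a,c} :: stopped
Executing bcb from P (initial set {s0}):
  step 1 (b): {s1, s2}
  step 2 (c): {s3, s4, s5}
  step 3 (b): {s1, s2}
  ✓ P
Executing bcb from Q (initial set {t0}):
  step 1 (b): {t1, t2}
  step 2 (c): {t3, t5}
  step 3 (b): no successor for Q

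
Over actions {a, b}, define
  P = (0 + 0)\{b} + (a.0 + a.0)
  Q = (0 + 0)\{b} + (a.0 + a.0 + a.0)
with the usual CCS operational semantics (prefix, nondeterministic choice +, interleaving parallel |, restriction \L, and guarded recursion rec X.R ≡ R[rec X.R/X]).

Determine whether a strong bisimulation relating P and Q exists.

P ~ Q

Reachable graph of P (2 states):
  u0 = (0 + 0)\{b} + (a.0 + a.0) has moves -a-> u1
  u1 = 0 has moves (no moves)
Reachable graph of Q (2 states):
  v0 = (0 + 0)\{b} + (a.0 + a.0 + a.0) has moves -a-> v1
  v1 = 0 has moves (no moves)
Partition-refinement fixed point:
  B0 = {u0, v0}
  B1 = {u1, v1}
u0 ∈ B0, v0 ∈ B0 → same block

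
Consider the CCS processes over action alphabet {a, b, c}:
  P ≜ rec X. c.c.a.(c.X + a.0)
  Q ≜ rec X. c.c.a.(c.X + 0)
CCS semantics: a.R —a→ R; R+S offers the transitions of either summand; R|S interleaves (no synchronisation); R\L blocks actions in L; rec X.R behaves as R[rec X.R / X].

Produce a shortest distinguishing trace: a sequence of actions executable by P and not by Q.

P's transition system — 5 states:
  u0 = rec X. c.c.a.(c.X + a.0) :: =c=> u1
  u1 = c.a.(c.(rec X. c.c.a.(c.X + a.0)) + a.0) :: =c=> u2
  u2 = a.(c.(rec X. c.c.a.(c.X + a.0)) + a.0) :: =a=> u3
  u3 = c.(rec X. c.c.a.(c.X + a.0)) + a.0 :: =a=> u4, =c=> u0
  u4 = 0 :: stopped
Q's transition system — 4 states:
  v0 = rec X. c.c.a.(c.X + 0) :: =c=> v1
  v1 = c.a.(c.(rec X. c.c.a.(c.X + 0)) + 0) :: =c=> v2
  v2 = a.(c.(rec X. c.c.a.(c.X + 0)) + 0) :: =a=> v3
  v3 = c.(rec X. c.c.a.(c.X + 0)) + 0 :: =c=> v0
Trace ⟨ccaa⟩ through P, begin at {u0}:
  step 1 (c): {u1}
  step 2 (c): {u2}
  step 3 (a): {u3}
  step 4 (a): {u4}
  P completes σ.
Trace ⟨ccaa⟩ through Q, begin at {v0}:
  step 1 (c): {v1}
  step 2 (c): {v2}
  step 3 (a): {v3}
  step 4 (a): no successor for Q

ccaa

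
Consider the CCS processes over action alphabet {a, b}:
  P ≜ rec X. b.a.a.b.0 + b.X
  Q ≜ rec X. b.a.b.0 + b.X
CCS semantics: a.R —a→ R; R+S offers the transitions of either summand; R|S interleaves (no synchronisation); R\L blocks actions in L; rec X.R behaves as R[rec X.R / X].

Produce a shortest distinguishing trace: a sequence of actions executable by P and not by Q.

baa

Reachable graph of P (5 states):
  u0 = rec X. b.a.a.b.0 + b.X → -b-> u0, -b-> u1
  u1 = a.a.b.0 → -a-> u2
  u2 = a.b.0 → -a-> u3
  u3 = b.0 → -b-> u4
  u4 = 0 → stopped
Reachable graph of Q (4 states):
  v0 = rec X. b.a.b.0 + b.X → -b-> v0, -b-> v1
  v1 = a.b.0 → -a-> v2
  v2 = b.0 → -b-> v3
  v3 = 0 → stopped
Executing baa from P (initial set {u0}):
  after b @ step 1: {u0, u1}
  after a @ step 2: {u2}
  after a @ step 3: {u3}
  — P admits the full trace.
Executing baa from Q (initial set {v0}):
  after b @ step 1: {v0, v1}
  after a @ step 2: {v2}
  after a @ step 3: no successor for Q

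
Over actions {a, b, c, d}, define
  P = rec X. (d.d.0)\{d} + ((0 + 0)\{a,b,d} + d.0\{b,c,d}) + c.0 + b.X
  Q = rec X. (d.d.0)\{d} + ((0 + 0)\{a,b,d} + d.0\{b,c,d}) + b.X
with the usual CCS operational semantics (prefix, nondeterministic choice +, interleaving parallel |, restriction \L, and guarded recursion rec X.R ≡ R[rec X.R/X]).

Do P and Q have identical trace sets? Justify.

trace-distinct — witness ⟨c⟩

LTS(P): 3 reachable states
  s0 = rec X. (d.d.0)\{d} + ((0 + 0)\{a,b,d} + d.0\{b,c,d}) + c.0 + b.X has moves —b→ s0, —c→ s1, —d→ s2
  s1 = 0 has moves (no moves)
  s2 = 0\{b,c,d} has moves (no moves)
LTS(Q): 2 reachable states
  t0 = rec X. (d.d.0)\{d} + ((0 + 0)\{a,b,d} + d.0\{b,c,d}) + b.X has moves —b→ t0, —d→ t1
  t1 = 0\{b,c,d} has moves (no moves)
Executing c from P (initial set {s0}):
  step 1 (c): {s1}
  ✓ P
Executing c from Q (initial set {t0}):
  step 1 (c): ∅  — Q cannot continue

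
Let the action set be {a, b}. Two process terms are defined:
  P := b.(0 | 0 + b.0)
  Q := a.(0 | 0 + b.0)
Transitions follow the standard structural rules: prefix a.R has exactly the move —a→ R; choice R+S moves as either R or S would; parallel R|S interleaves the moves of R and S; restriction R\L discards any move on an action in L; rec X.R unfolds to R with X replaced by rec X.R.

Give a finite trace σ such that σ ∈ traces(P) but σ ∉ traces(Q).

b

LTS(P): 3 reachable states
  s0 = b.(0 | 0 + b.0) has moves =b=> s1
  s1 = 0 | 0 + b.0 has moves =b=> s2
  s2 = 0 has moves (no moves)
LTS(Q): 3 reachable states
  t0 = a.(0 | 0 + b.0) has moves =a=> t1
  t1 = 0 | 0 + b.0 has moves =b=> t2
  t2 = 0 has moves (no moves)
Run σ = ⟨b⟩ on P: start {s0}
  after b @ step 1: {s1}
  P completes σ.
Run σ = ⟨b⟩ on Q: start {t0}
  after b @ step 1: ∅  — Q cannot continue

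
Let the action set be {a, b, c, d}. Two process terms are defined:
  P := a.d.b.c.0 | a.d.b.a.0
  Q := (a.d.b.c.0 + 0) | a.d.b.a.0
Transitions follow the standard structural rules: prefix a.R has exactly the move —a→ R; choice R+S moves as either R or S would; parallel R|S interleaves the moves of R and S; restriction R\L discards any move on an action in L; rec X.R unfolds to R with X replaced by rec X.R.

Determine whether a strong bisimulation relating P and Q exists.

LTS(P): 25 reachable states
  u0 = a.d.b.c.0 | a.d.b.a.0 → -a-> u1, -a-> u2
  u1 = a.d.b.c.0 | d.b.a.0 → -a-> u3, -d-> u4
  u2 = d.b.c.0 | a.d.b.a.0 → -a-> u3, -d-> u5
  u3 = d.b.c.0 | d.b.a.0 → -d-> u6, -d-> u7
  u4 = a.d.b.c.0 | b.a.0 → -a-> u7, -b-> u8
  u5 = b.c.0 | a.d.b.a.0 → -a-> u6, -b-> u9
  u6 = b.c.0 | d.b.a.0 → -b-> u10, -d-> u11
  u7 = d.b.c.0 | b.a.0 → -b-> u12, -d-> u11
  u8 = a.d.b.c.0 | a.0 → -a-> u12, -a-> u13
  u9 = c.0 | a.d.b.a.0 → -a-> u10, -c-> u14
  u10 = c.0 | d.b.a.0 → -c-> u15, -d-> u16
  u11 = b.c.0 | b.a.0 → -b-> u16, -b-> u17
  u12 = d.b.c.0 | a.0 → -a-> u18, -d-> u17
  u13 = a.d.b.c.0 | 0 → -a-> u18
  u14 = 0 | a.d.b.a.0 → -a-> u15
  u15 = 0 | d.b.a.0 → -d-> u19
  u16 = c.0 | b.a.0 → -b-> u20, -c-> u19
  u17 = b.c.0 | a.0 → -a-> u21, -b-> u20
  u18 = d.b.c.0 | 0 → -d-> u21
  u19 = 0 | b.a.0 → -b-> u22
  u20 = c.0 | a.0 → -a-> u23, -c-> u22
  u21 = b.c.0 | 0 → -b-> u23
  u22 = 0 | a.0 → -a-> u24
  u23 = c.0 | 0 → -c-> u24
  u24 = 0 | 0 → (no moves)
LTS(Q): 25 reachable states
  v0 = (a.d.b.c.0 + 0) | a.d.b.a.0 → -a-> v1, -a-> v2
  v1 = (a.d.b.c.0 + 0) | d.b.a.0 → -a-> v3, -d-> v4
  v2 = d.b.c.0 | a.d.b.a.0 → -a-> v3, -d-> v5
  v3 = d.b.c.0 | d.b.a.0 → -d-> v6, -d-> v7
  v4 = (a.d.b.c.0 + 0) | b.a.0 → -a-> v7, -b-> v8
  v5 = b.c.0 | a.d.b.a.0 → -a-> v6, -b-> v9
  v6 = b.c.0 | d.b.a.0 → -b-> v10, -d-> v11
  v7 = d.b.c.0 | b.a.0 → -b-> v12, -d-> v11
  v8 = (a.d.b.c.0 + 0) | a.0 → -a-> v12, -a-> v13
  v9 = c.0 | a.d.b.a.0 → -a-> v10, -c-> v14
  v10 = c.0 | d.b.a.0 → -c-> v15, -d-> v16
  v11 = b.c.0 | b.a.0 → -b-> v16, -b-> v17
  v12 = d.b.c.0 | a.0 → -a-> v18, -d-> v17
  v13 = (a.d.b.c.0 + 0) | 0 → -a-> v18
  v14 = 0 | a.d.b.a.0 → -a-> v15
  v15 = 0 | d.b.a.0 → -d-> v19
  v16 = c.0 | b.a.0 → -b-> v20, -c-> v19
  v17 = b.c.0 | a.0 → -a-> v21, -b-> v20
  v18 = d.b.c.0 | 0 → -d-> v21
  v19 = 0 | b.a.0 → -b-> v22
  v20 = c.0 | a.0 → -a-> v23, -c-> v22
  v21 = b.c.0 | 0 → -b-> v23
  v22 = 0 | a.0 → -a-> v24
  v23 = c.0 | 0 → -c-> v24
  v24 = 0 | 0 → (no moves)
Coarsest stable partition (strong bisimilarity classes):
  B0 = {u0, v0}
  B1 = {u1, v1}
  B2 = {u4, v4}
  B3 = {u8, v8}
  B4 = {u13, v13}
  B5 = {u18, v18}
  B6 = {u21, v21}
  B7 = {u23, v23}
  B8 = {u24, v24}
  B9 = {u12, v12}
  B10 = {u17, v17}
  B11 = {u20, v20}
  B12 = {u22, v22}
  B13 = {u7, v7}
  B14 = {u11, v11}
  B15 = {u16, v16}
  B16 = {u19, v19}
  B17 = {u3, v3}
  B18 = {u6, v6}
  B19 = {u10, v10}
  B20 = {u15, v15}
  B21 = {u2, v2}
  B22 = {u5, v5}
  B23 = {u9, v9}
  B24 = {u14, v14}
u0 ∈ B0, v0 ∈ B0 → same block

YES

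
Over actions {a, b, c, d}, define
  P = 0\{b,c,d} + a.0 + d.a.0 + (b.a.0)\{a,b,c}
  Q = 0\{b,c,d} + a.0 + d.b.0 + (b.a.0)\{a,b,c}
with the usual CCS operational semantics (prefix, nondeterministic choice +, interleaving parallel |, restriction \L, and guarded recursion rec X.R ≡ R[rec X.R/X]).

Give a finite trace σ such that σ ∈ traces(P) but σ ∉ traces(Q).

Reachable graph of P (3 states):
  p0 = 0\{b,c,d} + a.0 + d.a.0 + (b.a.0)\{a,b,c} ⊢ -a-> p1, -d-> p2
  p1 = 0 ⊢ (no moves)
  p2 = a.0 ⊢ -a-> p1
Reachable graph of Q (3 states):
  q0 = 0\{b,c,d} + a.0 + d.b.0 + (b.a.0)\{a,b,c} ⊢ -a-> q1, -d-> q2
  q1 = 0 ⊢ (no moves)
  q2 = b.0 ⊢ -b-> q1
Trace ⟨da⟩ through P, begin at {p0}:
  after d @ step 1: {p2}
  after a @ step 2: {p1}
  P completes σ.
Trace ⟨da⟩ through Q, begin at {q0}:
  after d @ step 1: {q2}
  after a @ step 2: ∅ (Q stuck)

da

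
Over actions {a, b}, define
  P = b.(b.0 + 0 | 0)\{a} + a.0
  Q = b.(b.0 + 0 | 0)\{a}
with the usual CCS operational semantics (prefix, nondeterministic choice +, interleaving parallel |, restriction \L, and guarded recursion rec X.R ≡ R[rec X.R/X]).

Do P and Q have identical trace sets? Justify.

Reachable graph of P (4 states):
  u0 = b.(b.0 + 0 | 0)\{a} + a.0 has moves =a=> u1, =b=> u2
  u1 = 0 has moves (no moves)
  u2 = (b.0 + 0 | 0)\{a} has moves =b=> u3
  u3 = 0\{a} has moves (no moves)
Reachable graph of Q (3 states):
  v0 = b.(b.0 + 0 | 0)\{a} has moves =b=> v1
  v1 = (b.0 + 0 | 0)\{a} has moves =b=> v2
  v2 = 0\{a} has moves (no moves)
Trace ⟨a⟩ through P, begin at {u0}:
  after a @ step 1: {u1}
  P completes σ.
Trace ⟨a⟩ through Q, begin at {v0}:
  after a @ step 1: ∅  — Q cannot continue

NO — witness ⟨a⟩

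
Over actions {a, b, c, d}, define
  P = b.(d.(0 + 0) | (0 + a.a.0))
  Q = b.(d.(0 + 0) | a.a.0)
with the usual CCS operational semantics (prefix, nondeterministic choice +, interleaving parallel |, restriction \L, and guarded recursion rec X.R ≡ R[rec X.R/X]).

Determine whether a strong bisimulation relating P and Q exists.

YES

LTS(P): 7 reachable states
  u0 = b.(d.(0 + 0) | (0 + a.a.0)) :: =b=> u1
  u1 = d.(0 + 0) | (0 + a.a.0) :: =a=> u2, =d=> u3
  u2 = d.(0 + 0) | a.0 :: =a=> u4, =d=> u5
  u3 = (0 + 0) | (0 + a.a.0) :: =a=> u5
  u4 = d.(0 + 0) | 0 :: =d=> u6
  u5 = (0 + 0) | a.0 :: =a=> u6
  u6 = (0 + 0) | 0 :: ∅
LTS(Q): 7 reachable states
  v0 = b.(d.(0 + 0) | a.a.0) :: =b=> v1
  v1 = d.(0 + 0) | a.a.0 :: =a=> v2, =d=> v3
  v2 = d.(0 + 0) | a.0 :: =a=> v4, =d=> v5
  v3 = (0 + 0) | a.a.0 :: =a=> v5
  v4 = d.(0 + 0) | 0 :: =d=> v6
  v5 = (0 + 0) | a.0 :: =a=> v6
  v6 = (0 + 0) | 0 :: ∅
Partition-refinement fixed point:
  B0 = {u0, v0}
  B1 = {u1, v1}
  B2 = {u2, v2}
  B3 = {u5, v5}
  B4 = {u6, v6}
  B5 = {u4, v4}
  B6 = {u3, v3}
u0 ∈ B0, v0 ∈ B0 → same block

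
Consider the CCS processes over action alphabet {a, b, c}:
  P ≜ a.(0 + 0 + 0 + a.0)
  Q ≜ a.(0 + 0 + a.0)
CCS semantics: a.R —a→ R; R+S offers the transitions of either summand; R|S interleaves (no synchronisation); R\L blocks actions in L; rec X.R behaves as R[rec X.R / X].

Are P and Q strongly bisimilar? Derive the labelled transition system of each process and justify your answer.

LTS(P): 3 reachable states
  s0 = a.(0 + 0 + 0 + a.0) | ··a··> s1
  s1 = 0 + 0 + 0 + a.0 | ··a··> s2
  s2 = 0 | ·
LTS(Q): 3 reachable states
  t0 = a.(0 + 0 + a.0) | ··a··> t1
  t1 = 0 + 0 + a.0 | ··a··> t2
  t2 = 0 | ·
Partition-refinement fixed point:
  B0 = {s0, t0}
  B1 = {s1, t1}
  B2 = {s2, t2}
s0 ∈ B0, t0 ∈ B0 → same block

YES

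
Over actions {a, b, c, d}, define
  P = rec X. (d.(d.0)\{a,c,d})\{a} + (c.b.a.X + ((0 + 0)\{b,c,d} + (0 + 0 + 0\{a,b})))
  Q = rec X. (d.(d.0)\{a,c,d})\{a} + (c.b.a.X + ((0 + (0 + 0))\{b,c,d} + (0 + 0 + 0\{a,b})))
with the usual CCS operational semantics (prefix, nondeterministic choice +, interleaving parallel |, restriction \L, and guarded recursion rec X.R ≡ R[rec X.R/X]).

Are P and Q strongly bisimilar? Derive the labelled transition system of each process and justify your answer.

Reachable graph of P (4 states):
  s0 = rec X. (d.(d.0)\{a,c,d})\{a} + (c.b.a.X + ((0 + 0)\{b,c,d} + (0 + 0 + 0\{a,b}))) :: =c=> s1, =d=> s2
  s1 = b.a.(rec X. (d.(d.0)\{a,c,d})\{a} + (c.b.a.X + ((0 + 0)\{b,c,d} + (0 + 0 + 0\{a,b})))) :: =b=> s3
  s2 = (d.0)\{a,c,d}\{a} :: ·
  s3 = a.(rec X. (d.(d.0)\{a,c,d})\{a} + (c.b.a.X + ((0 + 0)\{b,c,d} + (0 + 0 + 0\{a,b})))) :: =a=> s0
Reachable graph of Q (4 states):
  t0 = rec X. (d.(d.0)\{a,c,d})\{a} + (c.b.a.X + ((0 + (0 + 0))\{b,c,d} + (0 + 0 + 0\{a,b}))) :: =c=> t1, =d=> t2
  t1 = b.a.(rec X. (d.(d.0)\{a,c,d})\{a} + (c.b.a.X + ((0 + (0 + 0))\{b,c,d} + (0 + 0 + 0\{a,b})))) :: =b=> t3
  t2 = (d.0)\{a,c,d}\{a} :: ·
  t3 = a.(rec X. (d.(d.0)\{a,c,d})\{a} + (c.b.a.X + ((0 + (0 + 0))\{b,c,d} + (0 + 0 + 0\{a,b})))) :: =a=> t0
Bisimilarity quotient blocks:
  B0 = {s0, t0}
  B1 = {s2, t2}
  B2 = {s1, t1}
  B3 = {s3, t3}
s0 ∈ B0, t0 ∈ B0 → same block

YES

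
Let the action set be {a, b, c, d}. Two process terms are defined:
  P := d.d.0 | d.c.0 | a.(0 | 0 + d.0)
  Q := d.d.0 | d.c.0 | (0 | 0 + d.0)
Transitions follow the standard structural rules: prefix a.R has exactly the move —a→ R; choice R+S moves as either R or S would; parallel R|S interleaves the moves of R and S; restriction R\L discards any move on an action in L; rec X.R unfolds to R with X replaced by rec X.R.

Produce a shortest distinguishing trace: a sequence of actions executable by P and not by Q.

a

LTS(P): 27 reachable states
  s0 = d.d.0 | d.c.0 | a.(0 | 0 + d.0) | =a=> s1, =d=> s2, =d=> s3
  s1 = d.d.0 | d.c.0 | (0 | 0 + d.0) | =d=> s4, =d=> s5, =d=> s6
  s2 = d.0 | d.c.0 | a.(0 | 0 + d.0) | =a=> s4, =d=> s7, =d=> s8
  s3 = d.d.0 | c.0 | a.(0 | 0 + d.0) | =a=> s5, =c=> s9, =d=> s8
  s4 = d.0 | d.c.0 | (0 | 0 + d.0) | =d=> s10, =d=> s11, =d=> s12
  s5 = d.d.0 | c.0 | (0 | 0 + d.0) | =c=> s13, =d=> s11, =d=> s14
  s6 = d.d.0 | d.c.0 | 0 | =d=> s12, =d=> s14
  s7 = 0 | d.c.0 | a.(0 | 0 + d.0) | =a=> s10, =d=> s15
  s8 = d.0 | c.0 | a.(0 | 0 + d.0) | =a=> s11, =c=> s16, =d=> s15
  s9 = d.d.0 | 0 | a.(0 | 0 + d.0) | =a=> s13, =d=> s16
  s10 = 0 | d.c.0 | (0 | 0 + d.0) | =d=> s17, =d=> s18
  s11 = d.0 | c.0 | (0 | 0 + d.0) | =c=> s19, =d=> s17, =d=> s20
  s12 = d.0 | d.c.0 | 0 | =d=> s18, =d=> s20
  s13 = d.d.0 | 0 | (0 | 0 + d.0) | =d=> s19, =d=> s21
  s14 = d.d.0 | c.0 | 0 | =c=> s21, =d=> s20
  s15 = 0 | c.0 | a.(0 | 0 + d.0) | =a=> s17, =c=> s22
  s16 = d.0 | 0 | a.(0 | 0 + d.0) | =a=> s19, =d=> s22
  s17 = 0 | c.0 | (0 | 0 + d.0) | =c=> s23, =d=> s24
  s18 = 0 | d.c.0 | 0 | =d=> s24
  s19 = d.0 | 0 | (0 | 0 + d.0) | =d=> s23, =d=> s25
  s20 = d.0 | c.0 | 0 | =c=> s25, =d=> s24
  s21 = d.d.0 | 0 | 0 | =d=> s25
  s22 = 0 | 0 | a.(0 | 0 + d.0) | =a=> s23
  s23 = 0 | 0 | (0 | 0 + d.0) | =d=> s26
  s24 = 0 | c.0 | 0 | =c=> s26
  s25 = d.0 | 0 | 0 | =d=> s26
  s26 = 0 | 0 | 0 | ·
LTS(Q): 18 reachable states
  t0 = d.d.0 | d.c.0 | (0 | 0 + d.0) | =d=> t1, =d=> t2, =d=> t3
  t1 = d.0 | d.c.0 | (0 | 0 + d.0) | =d=> t4, =d=> t5, =d=> t6
  t2 = d.d.0 | c.0 | (0 | 0 + d.0) | =c=> t7, =d=> t5, =d=> t8
  t3 = d.d.0 | d.c.0 | 0 | =d=> t6, =d=> t8
  t4 = 0 | d.c.0 | (0 | 0 + d.0) | =d=> t10, =d=> t9
  t5 = d.0 | c.0 | (0 | 0 + d.0) | =c=> t11, =d=> t12, =d=> t9
  t6 = d.0 | d.c.0 | 0 | =d=> t10, =d=> t12
  t7 = d.d.0 | 0 | (0 | 0 + d.0) | =d=> t11, =d=> t13
  t8 = d.d.0 | c.0 | 0 | =c=> t13, =d=> t12
  t9 = 0 | c.0 | (0 | 0 + d.0) | =c=> t14, =d=> t15
  t10 = 0 | d.c.0 | 0 | =d=> t15
  t11 = d.0 | 0 | (0 | 0 + d.0) | =d=> t14, =d=> t16
  t12 = d.0 | c.0 | 0 | =c=> t16, =d=> t15
  t13 = d.d.0 | 0 | 0 | =d=> t16
  t14 = 0 | 0 | (0 | 0 + d.0) | =d=> t17
  t15 = 0 | c.0 | 0 | =c=> t17
  t16 = d.0 | 0 | 0 | =d=> t17
  t17 = 0 | 0 | 0 | ·
Trace ⟨a⟩ through P, begin at {s0}:
  after a @ step 1: {s1}
  — P admits the full trace.
Trace ⟨a⟩ through Q, begin at {t0}:
  after a @ step 1: no successor for Q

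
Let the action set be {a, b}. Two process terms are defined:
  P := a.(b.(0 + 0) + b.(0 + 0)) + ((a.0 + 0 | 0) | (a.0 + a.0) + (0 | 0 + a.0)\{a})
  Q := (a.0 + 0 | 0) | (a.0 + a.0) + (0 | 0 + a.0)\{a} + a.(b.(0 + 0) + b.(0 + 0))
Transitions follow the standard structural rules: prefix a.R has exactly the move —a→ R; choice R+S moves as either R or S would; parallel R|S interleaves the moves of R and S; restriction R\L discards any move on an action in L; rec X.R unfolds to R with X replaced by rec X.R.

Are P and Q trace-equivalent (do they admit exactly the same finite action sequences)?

traces(P) = traces(Q)

LTS(P): 6 reachable states
  u0 = a.(b.(0 + 0) + b.(0 + 0)) + ((a.0 + 0 | 0) | (a.0 + a.0) + (0 | 0 + a.0)\{a}) has moves ··a··> u1, ··a··> u2, ··a··> u3
  u1 = (a.0 + 0 | 0) | 0 has moves ··a··> u4
  u2 = 0 | (a.0 + a.0) has moves ··a··> u4
  u3 = b.(0 + 0) + b.(0 + 0) has moves ··b··> u5
  u4 = 0 | 0 has moves (no moves)
  u5 = 0 + 0 has moves (no moves)
LTS(Q): 6 reachable states
  v0 = (a.0 + 0 | 0) | (a.0 + a.0) + (0 | 0 + a.0)\{a} + a.(b.(0 + 0) + b.(0 + 0)) has moves ··a··> v1, ··a··> v2, ··a··> v3
  v1 = (a.0 + 0 | 0) | 0 has moves ··a··> v4
  v2 = 0 | (a.0 + a.0) has moves ··a··> v4
  v3 = b.(0 + 0) + b.(0 + 0) has moves ··b··> v5
  v4 = 0 | 0 has moves (no moves)
  v5 = 0 + 0 has moves (no moves)
Partition-refinement fixed point:
  B0 = {u0, v0}
  B1 = {u1, u2, v1, v2}
  B2 = {u4, u5, v4, v5}
  B3 = {u3, v3}
u0 ∈ B0, v0 ∈ B0 → same block
Bisimilar ⇒ trace-equivalent.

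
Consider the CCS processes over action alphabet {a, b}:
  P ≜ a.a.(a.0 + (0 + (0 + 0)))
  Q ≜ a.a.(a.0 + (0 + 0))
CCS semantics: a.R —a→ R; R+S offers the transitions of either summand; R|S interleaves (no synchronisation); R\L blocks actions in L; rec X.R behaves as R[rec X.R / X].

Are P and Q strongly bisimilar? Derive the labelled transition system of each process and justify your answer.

P's transition system — 4 states:
  p0 = a.a.(a.0 + (0 + (0 + 0))) → =a=> p1
  p1 = a.(a.0 + (0 + (0 + 0))) → =a=> p2
  p2 = a.0 + (0 + (0 + 0)) → =a=> p3
  p3 = 0 → stopped
Q's transition system — 4 states:
  q0 = a.a.(a.0 + (0 + 0)) → =a=> q1
  q1 = a.(a.0 + (0 + 0)) → =a=> q2
  q2 = a.0 + (0 + 0) → =a=> q3
  q3 = 0 → stopped
Partition-refinement fixed point:
  B0 = {p0, q0}
  B1 = {p1, q1}
  B2 = {p2, q2}
  B3 = {p3, q3}
p0 ∈ B0, q0 ∈ B0 → same block

YES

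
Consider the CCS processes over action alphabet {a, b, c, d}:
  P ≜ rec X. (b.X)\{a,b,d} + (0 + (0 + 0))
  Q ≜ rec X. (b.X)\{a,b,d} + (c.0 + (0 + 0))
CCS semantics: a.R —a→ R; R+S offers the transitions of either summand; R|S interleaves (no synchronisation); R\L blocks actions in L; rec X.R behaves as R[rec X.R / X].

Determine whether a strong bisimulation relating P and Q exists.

P's transition system — 1 states:
  u0 = rec X. (b.X)\{a,b,d} + (0 + (0 + 0)) has moves stopped
Q's transition system — 2 states:
  v0 = rec X. (b.X)\{a,b,d} + (c.0 + (0 + 0)) has moves =c=> v1
  v1 = 0 has moves stopped
Partition-refinement fixed point:
  B0 = {u0, v1}
  B1 = {v0}
u0 ∈ B0, v0 ∈ B1 → different blocks

P ≁ Q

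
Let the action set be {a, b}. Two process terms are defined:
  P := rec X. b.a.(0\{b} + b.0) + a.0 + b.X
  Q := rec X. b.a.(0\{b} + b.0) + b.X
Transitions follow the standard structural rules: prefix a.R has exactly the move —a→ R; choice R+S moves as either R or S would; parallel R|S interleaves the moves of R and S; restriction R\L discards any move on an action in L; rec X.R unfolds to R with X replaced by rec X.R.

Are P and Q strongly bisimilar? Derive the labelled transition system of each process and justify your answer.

P's transition system — 4 states:
  p0 = rec X. b.a.(0\{b} + b.0) + a.0 + b.X :: —a→ p1, —b→ p0, —b→ p2
  p1 = 0 :: stopped
  p2 = a.(0\{b} + b.0) :: —a→ p3
  p3 = 0\{b} + b.0 :: —b→ p1
Q's transition system — 4 states:
  q0 = rec X. b.a.(0\{b} + b.0) + b.X :: —b→ q0, —b→ q1
  q1 = a.(0\{b} + b.0) :: —a→ q2
  q2 = 0\{b} + b.0 :: —b→ q3
  q3 = 0 :: stopped
Partition-refinement fixed point:
  B0 = {p0}
  B1 = {p1, q3}
  B2 = {p2, q1}
  B3 = {p3, q2}
  B4 = {q0}
p0 ∈ B0, q0 ∈ B4 → different blocks

P ≁ Q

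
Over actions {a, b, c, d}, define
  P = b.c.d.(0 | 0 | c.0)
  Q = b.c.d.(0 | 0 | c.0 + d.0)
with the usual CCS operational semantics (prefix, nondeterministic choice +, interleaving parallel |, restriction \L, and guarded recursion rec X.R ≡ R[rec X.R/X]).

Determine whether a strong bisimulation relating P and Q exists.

Reachable graph of P (5 states):
  s0 = b.c.d.(0 | 0 | c.0) → =b=> s1
  s1 = c.d.(0 | 0 | c.0) → =c=> s2
  s2 = d.(0 | 0 | c.0) → =d=> s3
  s3 = 0 | 0 | c.0 → =c=> s4
  s4 = 0 | 0 | 0 → stopped
Reachable graph of Q (6 states):
  t0 = b.c.d.(0 | 0 | c.0 + d.0) → =b=> t1
  t1 = c.d.(0 | 0 | c.0 + d.0) → =c=> t2
  t2 = d.(0 | 0 | c.0 + d.0) → =d=> t3
  t3 = 0 | 0 | c.0 + d.0 → =c=> t4, =d=> t5
  t4 = 0 | 0 | 0 → stopped
  t5 = 0 → stopped
Bisimilarity quotient blocks:
  B0 = {s0}
  B1 = {s1}
  B2 = {s2}
  B3 = {s3}
  B4 = {s4, t4, t5}
  B5 = {t0}
  B6 = {t1}
  B7 = {t2}
  B8 = {t3}
s0 ∈ B0, t0 ∈ B5 → different blocks

NO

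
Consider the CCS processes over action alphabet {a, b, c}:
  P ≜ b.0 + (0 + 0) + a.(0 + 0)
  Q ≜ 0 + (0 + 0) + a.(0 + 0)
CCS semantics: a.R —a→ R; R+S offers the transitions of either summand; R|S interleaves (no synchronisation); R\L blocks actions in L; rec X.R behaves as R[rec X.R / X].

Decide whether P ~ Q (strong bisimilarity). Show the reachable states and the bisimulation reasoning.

Reachable graph of P (3 states):
  u0 = b.0 + (0 + 0) + a.(0 + 0) | -a-> u1, -b-> u2
  u1 = 0 + 0 | stopped
  u2 = 0 | stopped
Reachable graph of Q (2 states):
  v0 = 0 + (0 + 0) + a.(0 + 0) | -a-> v1
  v1 = 0 + 0 | stopped
Partition-refinement fixed point:
  B0 = {u0}
  B1 = {u1, u2, v1}
  B2 = {v0}
u0 ∈ B0, v0 ∈ B2 → different blocks

P ≁ Q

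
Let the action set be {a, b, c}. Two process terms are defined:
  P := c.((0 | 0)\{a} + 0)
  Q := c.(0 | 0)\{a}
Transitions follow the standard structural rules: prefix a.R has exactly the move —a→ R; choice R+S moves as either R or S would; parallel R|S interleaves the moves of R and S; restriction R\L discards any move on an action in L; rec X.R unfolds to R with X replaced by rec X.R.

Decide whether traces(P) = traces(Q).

LTS(P): 2 reachable states
  u0 = c.((0 | 0)\{a} + 0) :: ··c··> u1
  u1 = (0 | 0)\{a} + 0 :: stopped
LTS(Q): 2 reachable states
  v0 = c.(0 | 0)\{a} :: ··c··> v1
  v1 = (0 | 0)\{a} :: stopped
Coarsest stable partition (strong bisimilarity classes):
  B0 = {u0, v0}
  B1 = {u1, v1}
u0 ∈ B0, v0 ∈ B0 → same block
Bisimilar ⇒ trace-equivalent.

trace-equivalent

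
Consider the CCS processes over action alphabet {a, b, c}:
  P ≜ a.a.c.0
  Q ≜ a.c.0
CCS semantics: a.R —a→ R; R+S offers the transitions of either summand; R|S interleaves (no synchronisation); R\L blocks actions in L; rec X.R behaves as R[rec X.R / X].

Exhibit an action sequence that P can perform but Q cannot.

aa

LTS(P): 4 reachable states
  p0 = a.a.c.0 has moves =a=> p1
  p1 = a.c.0 has moves =a=> p2
  p2 = c.0 has moves =c=> p3
  p3 = 0 has moves ·
LTS(Q): 3 reachable states
  q0 = a.c.0 has moves =a=> q1
  q1 = c.0 has moves =c=> q2
  q2 = 0 has moves ·
Run σ = ⟨aa⟩ on P: start {p0}
  step 1 (a): {p1}
  step 2 (a): {p2}
  P completes σ.
Run σ = ⟨aa⟩ on Q: start {q0}
  step 1 (a): {q1}
  step 2 (a): ∅ (Q stuck)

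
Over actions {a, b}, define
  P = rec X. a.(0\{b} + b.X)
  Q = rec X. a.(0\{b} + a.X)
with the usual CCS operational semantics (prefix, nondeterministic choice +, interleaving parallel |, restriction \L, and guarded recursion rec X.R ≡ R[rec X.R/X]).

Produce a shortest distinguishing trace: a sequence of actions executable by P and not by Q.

P's transition system — 2 states:
  s0 = rec X. a.(0\{b} + b.X) has moves -a-> s1
  s1 = 0\{b} + b.(rec X. a.(0\{b} + b.X)) has moves -b-> s0
Q's transition system — 2 states:
  t0 = rec X. a.(0\{b} + a.X) has moves -a-> t1
  t1 = 0\{b} + a.(rec X. a.(0\{b} + a.X)) has moves -a-> t0
Trace ⟨ab⟩ through P, begin at {s0}:
  step 1 (a): {s1}
  step 2 (b): {s0}
  ✓ P
Trace ⟨ab⟩ through Q, begin at {t0}:
  step 1 (a): {t1}
  step 2 (b): ∅  — Q cannot continue

ab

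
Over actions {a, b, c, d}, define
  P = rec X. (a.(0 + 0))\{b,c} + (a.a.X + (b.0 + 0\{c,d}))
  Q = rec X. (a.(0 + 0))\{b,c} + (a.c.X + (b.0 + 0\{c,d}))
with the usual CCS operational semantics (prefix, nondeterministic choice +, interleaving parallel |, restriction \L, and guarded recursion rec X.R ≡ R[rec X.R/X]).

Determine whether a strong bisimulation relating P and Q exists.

P's transition system — 4 states:
  p0 = rec X. (a.(0 + 0))\{b,c} + (a.a.X + (b.0 + 0\{c,d})) ⊢ —a→ p1, —a→ p2, —b→ p3
  p1 = (0 + 0)\{b,c} ⊢ ∅
  p2 = a.(rec X. (a.(0 + 0))\{b,c} + (a.a.X + (b.0 + 0\{c,d}))) ⊢ —a→ p0
  p3 = 0 ⊢ ∅
Q's transition system — 4 states:
  q0 = rec X. (a.(0 + 0))\{b,c} + (a.c.X + (b.0 + 0\{c,d})) ⊢ —a→ q1, —a→ q2, —b→ q3
  q1 = (0 + 0)\{b,c} ⊢ ∅
  q2 = c.(rec X. (a.(0 + 0))\{b,c} + (a.c.X + (b.0 + 0\{c,d}))) ⊢ —c→ q0
  q3 = 0 ⊢ ∅
Coarsest stable partition (strong bisimilarity classes):
  B0 = {p0}
  B1 = {p2}
  B2 = {p1, p3, q1, q3}
  B3 = {q0}
  B4 = {q2}
p0 ∈ B0, q0 ∈ B3 → different blocks

not bisimilar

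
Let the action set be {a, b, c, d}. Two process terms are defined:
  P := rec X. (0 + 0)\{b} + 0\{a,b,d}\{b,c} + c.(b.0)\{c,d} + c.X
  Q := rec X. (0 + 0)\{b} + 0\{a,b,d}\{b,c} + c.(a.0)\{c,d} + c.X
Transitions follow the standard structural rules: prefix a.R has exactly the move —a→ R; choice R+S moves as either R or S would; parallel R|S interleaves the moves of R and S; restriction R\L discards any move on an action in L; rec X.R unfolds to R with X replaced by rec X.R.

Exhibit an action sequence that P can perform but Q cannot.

cb

P's transition system — 3 states:
  p0 = rec X. (0 + 0)\{b} + 0\{a,b,d}\{b,c} + c.(b.0)\{c,d} + c.X ⊢ ··c··> p0, ··c··> p1
  p1 = (b.0)\{c,d} ⊢ ··b··> p2
  p2 = 0\{c,d} ⊢ ·
Q's transition system — 3 states:
  q0 = rec X. (0 + 0)\{b} + 0\{a,b,d}\{b,c} + c.(a.0)\{c,d} + c.X ⊢ ··c··> q0, ··c··> q1
  q1 = (a.0)\{c,d} ⊢ ··a··> q2
  q2 = 0\{c,d} ⊢ ·
Trace ⟨cb⟩ through P, begin at {p0}:
  after c @ step 1: {p0, p1}
  after b @ step 2: {p2}
  — P admits the full trace.
Trace ⟨cb⟩ through Q, begin at {q0}:
  after c @ step 1: {q0, q1}
  after b @ step 2: no successor for Q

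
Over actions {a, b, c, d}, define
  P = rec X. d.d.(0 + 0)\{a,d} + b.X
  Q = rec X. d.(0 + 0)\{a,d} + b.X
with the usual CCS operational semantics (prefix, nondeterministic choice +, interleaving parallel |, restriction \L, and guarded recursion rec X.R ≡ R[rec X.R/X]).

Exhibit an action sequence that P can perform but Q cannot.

P's transition system — 3 states:
  s0 = rec X. d.d.(0 + 0)\{a,d} + b.X ⊢ =b=> s0, =d=> s1
  s1 = d.(0 + 0)\{a,d} ⊢ =d=> s2
  s2 = (0 + 0)\{a,d} ⊢ deadlocked
Q's transition system — 2 states:
  t0 = rec X. d.(0 + 0)\{a,d} + b.X ⊢ =b=> t0, =d=> t1
  t1 = (0 + 0)\{a,d} ⊢ deadlocked
Run σ = ⟨dd⟩ on P: start {s0}
  step 1 (d): {s1}
  step 2 (d): {s2}
  P completes σ.
Run σ = ⟨dd⟩ on Q: start {t0}
  step 1 (d): {t1}
  step 2 (d): ∅  — Q cannot continue

dd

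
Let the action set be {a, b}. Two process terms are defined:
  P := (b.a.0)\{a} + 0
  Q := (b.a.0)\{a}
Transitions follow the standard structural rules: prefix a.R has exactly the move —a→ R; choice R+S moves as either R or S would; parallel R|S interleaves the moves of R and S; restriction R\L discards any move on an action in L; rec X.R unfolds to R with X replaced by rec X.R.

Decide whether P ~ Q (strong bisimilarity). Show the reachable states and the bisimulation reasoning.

Reachable graph of P (2 states):
  p0 = (b.a.0)\{a} + 0 has moves -b-> p1
  p1 = (a.0)\{a} has moves (no moves)
Reachable graph of Q (2 states):
  q0 = (b.a.0)\{a} has moves -b-> q1
  q1 = (a.0)\{a} has moves (no moves)
Coarsest stable partition (strong bisimilarity classes):
  B0 = {p0, q0}
  B1 = {p1, q1}
p0 ∈ B0, q0 ∈ B0 → same block

P ~ Q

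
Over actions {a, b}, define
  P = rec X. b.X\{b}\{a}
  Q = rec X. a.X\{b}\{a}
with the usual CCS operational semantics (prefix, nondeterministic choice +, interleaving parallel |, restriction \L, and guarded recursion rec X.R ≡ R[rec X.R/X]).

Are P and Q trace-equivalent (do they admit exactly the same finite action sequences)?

P's transition system — 2 states:
  p0 = rec X. b.X\{b}\{a} | ··b··> p1
  p1 = (rec X. b.X\{b}\{a})\{b}\{a} | ·
Q's transition system — 2 states:
  q0 = rec X. a.X\{b}\{a} | ··a··> q1
  q1 = (rec X. a.X\{b}\{a})\{b}\{a} | ·
Run σ = ⟨b⟩ on P: start {p0}
  after b @ step 1: {p1}
  ✓ P
Run σ = ⟨b⟩ on Q: start {q0}
  after b @ step 1: no successor for Q

NO — witness ⟨b⟩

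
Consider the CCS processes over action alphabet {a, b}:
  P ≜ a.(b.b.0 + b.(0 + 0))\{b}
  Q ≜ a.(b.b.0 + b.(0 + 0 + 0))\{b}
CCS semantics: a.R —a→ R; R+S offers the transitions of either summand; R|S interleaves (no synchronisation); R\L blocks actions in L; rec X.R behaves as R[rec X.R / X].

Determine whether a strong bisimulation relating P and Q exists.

LTS(P): 2 reachable states
  m0 = a.(b.b.0 + b.(0 + 0))\{b} | -a-> m1
  m1 = (b.b.0 + b.(0 + 0))\{b} | stopped
LTS(Q): 2 reachable states
  n0 = a.(b.b.0 + b.(0 + 0 + 0))\{b} | -a-> n1
  n1 = (b.b.0 + b.(0 + 0 + 0))\{b} | stopped
Partition-refinement fixed point:
  B0 = {m0, n0}
  B1 = {m1, n1}
m0 ∈ B0, n0 ∈ B0 → same block

bisimilar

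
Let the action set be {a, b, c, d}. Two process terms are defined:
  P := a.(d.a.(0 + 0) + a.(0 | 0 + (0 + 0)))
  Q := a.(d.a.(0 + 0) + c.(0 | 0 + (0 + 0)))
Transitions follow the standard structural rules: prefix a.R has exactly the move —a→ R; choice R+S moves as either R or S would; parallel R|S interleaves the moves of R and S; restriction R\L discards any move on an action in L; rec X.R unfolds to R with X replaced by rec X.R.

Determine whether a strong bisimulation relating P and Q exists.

NO

Reachable graph of P (5 states):
  s0 = a.(d.a.(0 + 0) + a.(0 | 0 + (0 + 0))) :: =a=> s1
  s1 = d.a.(0 + 0) + a.(0 | 0 + (0 + 0)) :: =a=> s2, =d=> s3
  s2 = 0 | 0 + (0 + 0) :: (no moves)
  s3 = a.(0 + 0) :: =a=> s4
  s4 = 0 + 0 :: (no moves)
Reachable graph of Q (5 states):
  t0 = a.(d.a.(0 + 0) + c.(0 | 0 + (0 + 0))) :: =a=> t1
  t1 = d.a.(0 + 0) + c.(0 | 0 + (0 + 0)) :: =c=> t2, =d=> t3
  t2 = 0 | 0 + (0 + 0) :: (no moves)
  t3 = a.(0 + 0) :: =a=> t4
  t4 = 0 + 0 :: (no moves)
Bisimilarity quotient blocks:
  B0 = {s0}
  B1 = {s1}
  B2 = {s2, s4, t2, t4}
  B3 = {s3, t3}
  B4 = {t0}
  B5 = {t1}
s0 ∈ B0, t0 ∈ B4 → different blocks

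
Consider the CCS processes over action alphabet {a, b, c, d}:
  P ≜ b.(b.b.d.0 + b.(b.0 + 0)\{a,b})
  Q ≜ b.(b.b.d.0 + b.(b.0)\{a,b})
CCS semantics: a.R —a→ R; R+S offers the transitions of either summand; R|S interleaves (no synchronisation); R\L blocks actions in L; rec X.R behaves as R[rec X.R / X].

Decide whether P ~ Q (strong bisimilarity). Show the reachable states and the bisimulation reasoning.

P's transition system — 6 states:
  s0 = b.(b.b.d.0 + b.(b.0 + 0)\{a,b}) has moves =b=> s1
  s1 = b.b.d.0 + b.(b.0 + 0)\{a,b} has moves =b=> s2, =b=> s3
  s2 = (b.0 + 0)\{a,b} has moves deadlocked
  s3 = b.d.0 has moves =b=> s4
  s4 = d.0 has moves =d=> s5
  s5 = 0 has moves deadlocked
Q's transition system — 6 states:
  t0 = b.(b.b.d.0 + b.(b.0)\{a,b}) has moves =b=> t1
  t1 = b.b.d.0 + b.(b.0)\{a,b} has moves =b=> t2, =b=> t3
  t2 = (b.0)\{a,b} has moves deadlocked
  t3 = b.d.0 has moves =b=> t4
  t4 = d.0 has moves =d=> t5
  t5 = 0 has moves deadlocked
Partition-refinement fixed point:
  B0 = {s0, t0}
  B1 = {s1, t1}
  B2 = {s2, s5, t2, t5}
  B3 = {s3, t3}
  B4 = {s4, t4}
s0 ∈ B0, t0 ∈ B0 → same block

bisimilar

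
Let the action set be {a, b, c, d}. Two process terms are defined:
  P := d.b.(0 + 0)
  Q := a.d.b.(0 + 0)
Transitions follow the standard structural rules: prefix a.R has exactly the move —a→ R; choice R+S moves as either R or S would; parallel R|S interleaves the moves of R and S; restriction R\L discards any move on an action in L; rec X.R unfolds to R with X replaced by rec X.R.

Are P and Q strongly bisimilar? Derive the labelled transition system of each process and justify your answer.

not bisimilar

Reachable graph of P (3 states):
  m0 = d.b.(0 + 0) → ··d··> m1
  m1 = b.(0 + 0) → ··b··> m2
  m2 = 0 + 0 → (no moves)
Reachable graph of Q (4 states):
  n0 = a.d.b.(0 + 0) → ··a··> n1
  n1 = d.b.(0 + 0) → ··d··> n2
  n2 = b.(0 + 0) → ··b··> n3
  n3 = 0 + 0 → (no moves)
Partition-refinement fixed point:
  B0 = {m0, n1}
  B1 = {m1, n2}
  B2 = {m2, n3}
  B3 = {n0}
m0 ∈ B0, n0 ∈ B3 → different blocks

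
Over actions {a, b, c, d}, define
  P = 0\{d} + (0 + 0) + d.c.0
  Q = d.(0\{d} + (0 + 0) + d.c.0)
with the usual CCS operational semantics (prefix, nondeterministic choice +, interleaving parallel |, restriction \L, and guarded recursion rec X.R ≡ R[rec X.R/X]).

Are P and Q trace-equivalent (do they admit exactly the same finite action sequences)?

LTS(P): 3 reachable states
  u0 = 0\{d} + (0 + 0) + d.c.0 :: --d--▸ u1
  u1 = c.0 :: --c--▸ u2
  u2 = 0 :: deadlocked
LTS(Q): 4 reachable states
  v0 = d.(0\{d} + (0 + 0) + d.c.0) :: --d--▸ v1
  v1 = 0\{d} + (0 + 0) + d.c.0 :: --d--▸ v2
  v2 = c.0 :: --c--▸ v3
  v3 = 0 :: deadlocked
Executing dc from P (initial set {u0}):
  step 1 (d): {u1}
  step 2 (c): {u2}
  ✓ P
Executing dc from Q (initial set {v0}):
  step 1 (d): {v1}
  step 2 (c): no successor for Q

traces(P) ≠ traces(Q) — witness ⟨dc⟩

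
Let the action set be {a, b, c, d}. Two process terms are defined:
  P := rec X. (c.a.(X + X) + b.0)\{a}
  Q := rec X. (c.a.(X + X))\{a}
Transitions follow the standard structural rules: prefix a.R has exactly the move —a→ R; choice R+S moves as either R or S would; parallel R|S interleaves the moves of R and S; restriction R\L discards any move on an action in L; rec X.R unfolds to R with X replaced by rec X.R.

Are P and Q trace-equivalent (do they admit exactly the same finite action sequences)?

NO — witness ⟨b⟩

P's transition system — 3 states:
  p0 = rec X. (c.a.(X + X) + b.0)\{a} has moves =b=> p1, =c=> p2
  p1 = 0\{a} has moves (no moves)
  p2 = (a.((rec X. (c.a.(X + X) + b.0)\{a}) + (rec X. (c.a.(X + X) + b.0)\{a})))\{a} has moves (no moves)
Q's transition system — 2 states:
  q0 = rec X. (c.a.(X + X))\{a} has moves =c=> q1
  q1 = (a.((rec X. (c.a.(X + X))\{a}) + (rec X. (c.a.(X + X))\{a})))\{a} has moves (no moves)
Run σ = ⟨b⟩ on P: start {p0}
  step 1 (b): {p1}
  — P admits the full trace.
Run σ = ⟨b⟩ on Q: start {q0}
  step 1 (b): no successor for Q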